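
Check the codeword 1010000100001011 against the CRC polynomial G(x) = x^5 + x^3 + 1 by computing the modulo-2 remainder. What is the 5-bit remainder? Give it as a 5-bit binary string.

Modulo-2 division of 1010000100001011 by 101001:
  pos 0: 101000 XOR 101001 = 000001
  pos 5: 101000 XOR 101001 = 000001
  pos 10: 101011 XOR 101001 = 000010
Remainder = 00010 (nonzero — an error is detected).

00010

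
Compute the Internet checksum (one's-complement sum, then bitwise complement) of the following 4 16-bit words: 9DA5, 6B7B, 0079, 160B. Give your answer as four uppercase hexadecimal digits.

One's-complement addition (fold any carry out of bit 15 back into bit 0):
  0x9DA5 + 0x6B7B = 0x10920 → wrap carry → 0x0921
  0x0921 + 0x0079 = 0x0099A
  0x099A + 0x160B = 0x01FA5
One's-complement sum = 0x1FA5.
Checksum = ~0x1FA5 & 0xFFFF = 0xE05A.

E05A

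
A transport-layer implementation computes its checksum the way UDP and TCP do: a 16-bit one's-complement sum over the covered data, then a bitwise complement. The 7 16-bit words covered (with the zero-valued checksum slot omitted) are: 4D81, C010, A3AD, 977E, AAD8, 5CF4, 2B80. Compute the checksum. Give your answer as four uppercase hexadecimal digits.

83F4

One's-complement addition (fold any carry out of bit 15 back into bit 0):
  0x4D81 + 0xC010 = 0x10D91 → wrap carry → 0x0D92
  0x0D92 + 0xA3AD = 0x0B13F
  0xB13F + 0x977E = 0x148BD → wrap carry → 0x48BE
  0x48BE + 0xAAD8 = 0x0F396
  0xF396 + 0x5CF4 = 0x1508A → wrap carry → 0x508B
  0x508B + 0x2B80 = 0x07C0B
One's-complement sum = 0x7C0B.
Checksum = ~0x7C0B & 0xFFFF = 0x83F4.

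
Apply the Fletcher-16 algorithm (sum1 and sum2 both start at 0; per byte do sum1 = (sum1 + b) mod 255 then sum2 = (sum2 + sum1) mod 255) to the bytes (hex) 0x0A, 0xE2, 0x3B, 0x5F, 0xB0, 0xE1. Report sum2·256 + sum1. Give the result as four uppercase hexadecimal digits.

Running sums (mod 255):
  after byte 0 (0x0A): sum1=10, sum2=10
  after byte 1 (0xE2): sum1=236, sum2=246
  after byte 2 (0x3B): sum1=40, sum2=31
  after byte 3 (0x5F): sum1=135, sum2=166
  after byte 4 (0xB0): sum1=56, sum2=222
  after byte 5 (0xE1): sum1=26, sum2=248
Checksum = sum2·256 + sum1 = 248·256 + 26 = 63514 = 0xF81A.

F81A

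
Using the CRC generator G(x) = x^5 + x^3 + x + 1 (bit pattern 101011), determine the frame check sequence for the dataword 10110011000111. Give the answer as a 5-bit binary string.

00110

Append 5 zeros: 1011001100011100000. Divide by 101011 (XOR where the leading bit is 1):
  pos 0: 101100 XOR 101011 = 000111
  pos 3: 111110 XOR 101011 = 010101
  pos 4: 101010 XOR 101011 = 000001
  pos 9: 101110 XOR 101011 = 000101
  pos 12: 101000 XOR 101011 = 000011
Remainder (last 5 bits) = 00110. This is the CRC / FCS.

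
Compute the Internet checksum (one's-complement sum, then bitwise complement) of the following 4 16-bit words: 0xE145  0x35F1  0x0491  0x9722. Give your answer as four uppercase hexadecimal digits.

One's-complement addition (fold any carry out of bit 15 back into bit 0):
  0xE145 + 0x35F1 = 0x11736 → wrap carry → 0x1737
  0x1737 + 0x0491 = 0x01BC8
  0x1BC8 + 0x9722 = 0x0B2EA
One's-complement sum = 0xB2EA.
Checksum = ~0xB2EA & 0xFFFF = 0x4D15.

4D15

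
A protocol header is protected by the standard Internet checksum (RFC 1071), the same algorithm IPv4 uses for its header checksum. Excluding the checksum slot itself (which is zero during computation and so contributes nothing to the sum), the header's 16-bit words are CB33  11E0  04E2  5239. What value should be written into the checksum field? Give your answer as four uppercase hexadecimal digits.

CBD0

One's-complement addition (fold any carry out of bit 15 back into bit 0):
  0xCB33 + 0x11E0 = 0x0DD13
  0xDD13 + 0x04E2 = 0x0E1F5
  0xE1F5 + 0x5239 = 0x1342E → wrap carry → 0x342F
One's-complement sum = 0x342F.
Checksum = ~0x342F & 0xFFFF = 0xCBD0.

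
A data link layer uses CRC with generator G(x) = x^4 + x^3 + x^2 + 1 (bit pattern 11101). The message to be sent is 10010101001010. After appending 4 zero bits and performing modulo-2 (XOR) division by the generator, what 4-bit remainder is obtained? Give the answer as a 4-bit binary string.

0000

Append 4 zeros: 100101010010100000. Divide by 11101 (XOR where the leading bit is 1):
  pos 0: 10010 XOR 11101 = 01111
  pos 1: 11111 XOR 11101 = 00010
  pos 4: 10010 XOR 11101 = 01111
  pos 5: 11110 XOR 11101 = 00011
  pos 8: 11101 XOR 11101 = 00000
Remainder (last 4 bits) = 0000. This is the CRC / FCS.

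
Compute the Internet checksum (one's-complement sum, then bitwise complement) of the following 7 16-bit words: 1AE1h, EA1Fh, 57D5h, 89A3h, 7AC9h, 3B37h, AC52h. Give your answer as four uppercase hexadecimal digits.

One's-complement addition (fold any carry out of bit 15 back into bit 0):
  0x1AE1 + 0xEA1F = 0x10500 → wrap carry → 0x0501
  0x0501 + 0x57D5 = 0x05CD6
  0x5CD6 + 0x89A3 = 0x0E679
  0xE679 + 0x7AC9 = 0x16142 → wrap carry → 0x6143
  0x6143 + 0x3B37 = 0x09C7A
  0x9C7A + 0xAC52 = 0x148CC → wrap carry → 0x48CD
One's-complement sum = 0x48CD.
Checksum = ~0x48CD & 0xFFFF = 0xB732.

B732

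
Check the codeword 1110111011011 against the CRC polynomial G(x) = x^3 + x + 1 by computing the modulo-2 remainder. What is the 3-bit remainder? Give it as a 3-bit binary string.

010

Modulo-2 division of 1110111011011 by 1011:
  pos 0: 1110 XOR 1011 = 0101
  pos 1: 1011 XOR 1011 = 0000
  pos 5: 1101 XOR 1011 = 0110
  pos 6: 1101 XOR 1011 = 0110
  pos 7: 1100 XOR 1011 = 0111
  pos 8: 1111 XOR 1011 = 0100
  pos 9: 1001 XOR 1011 = 0010
Remainder = 010 (nonzero — an error is detected).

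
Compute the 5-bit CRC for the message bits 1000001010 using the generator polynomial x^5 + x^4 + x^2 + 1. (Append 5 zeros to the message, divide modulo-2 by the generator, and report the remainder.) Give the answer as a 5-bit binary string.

10011

Append 5 zeros: 100000101000000. Divide by 110101 (XOR where the leading bit is 1):
  pos 0: 100000 XOR 110101 = 010101
  pos 1: 101011 XOR 110101 = 011110
  pos 2: 111100 XOR 110101 = 001001
  pos 4: 100110 XOR 110101 = 010011
  pos 5: 100110 XOR 110101 = 010011
  pos 6: 100110 XOR 110101 = 010011
  pos 7: 100110 XOR 110101 = 010011
  pos 8: 100110 XOR 110101 = 010011
  pos 9: 100110 XOR 110101 = 010011
Remainder (last 5 bits) = 10011. This is the CRC / FCS.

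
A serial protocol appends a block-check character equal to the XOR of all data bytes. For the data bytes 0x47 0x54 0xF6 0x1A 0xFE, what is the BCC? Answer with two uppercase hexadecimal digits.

XOR the bytes together:
  start with 0x47
  0x47 ⊕ 0x54 = 0x13
  0x13 ⊕ 0xF6 = 0xE5
  0xE5 ⊕ 0x1A = 0xFF
  0xFF ⊕ 0xFE = 0x01

01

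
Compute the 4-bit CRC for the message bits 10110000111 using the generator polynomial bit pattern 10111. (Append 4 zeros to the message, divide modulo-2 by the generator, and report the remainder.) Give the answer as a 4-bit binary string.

1010

Append 4 zeros: 101100001110000. Divide by 10111 (XOR where the leading bit is 1):
  pos 0: 10110 XOR 10111 = 00001
  pos 4: 10001 XOR 10111 = 00110
  pos 6: 11011 XOR 10111 = 01100
  pos 7: 11000 XOR 10111 = 01111
  pos 8: 11110 XOR 10111 = 01001
  pos 9: 10010 XOR 10111 = 00101
Remainder (last 4 bits) = 1010. This is the CRC / FCS.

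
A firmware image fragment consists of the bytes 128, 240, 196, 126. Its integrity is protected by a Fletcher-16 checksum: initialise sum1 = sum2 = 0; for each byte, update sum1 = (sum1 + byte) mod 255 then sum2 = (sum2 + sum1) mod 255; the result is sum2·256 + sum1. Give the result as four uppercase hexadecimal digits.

Running sums (mod 255):
  after byte 0 (128): sum1=128, sum2=128
  after byte 1 (240): sum1=113, sum2=241
  after byte 2 (196): sum1=54, sum2=40
  after byte 3 (126): sum1=180, sum2=220
Checksum = sum2·256 + sum1 = 220·256 + 180 = 56500 = 0xDCB4.

DCB4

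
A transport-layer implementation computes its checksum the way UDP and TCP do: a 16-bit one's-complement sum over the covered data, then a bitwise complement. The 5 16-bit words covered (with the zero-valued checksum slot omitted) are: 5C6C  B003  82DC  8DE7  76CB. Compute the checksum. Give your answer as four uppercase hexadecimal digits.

One's-complement addition (fold any carry out of bit 15 back into bit 0):
  0x5C6C + 0xB003 = 0x10C6F → wrap carry → 0x0C70
  0x0C70 + 0x82DC = 0x08F4C
  0x8F4C + 0x8DE7 = 0x11D33 → wrap carry → 0x1D34
  0x1D34 + 0x76CB = 0x093FF
One's-complement sum = 0x93FF.
Checksum = ~0x93FF & 0xFFFF = 0x6C00.

6C00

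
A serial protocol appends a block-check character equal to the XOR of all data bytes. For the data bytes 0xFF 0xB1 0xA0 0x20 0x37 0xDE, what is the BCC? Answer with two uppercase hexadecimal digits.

27

XOR the bytes together:
  start with 0xFF
  0xFF ⊕ 0xB1 = 0x4E
  0x4E ⊕ 0xA0 = 0xEE
  0xEE ⊕ 0x20 = 0xCE
  0xCE ⊕ 0x37 = 0xF9
  0xF9 ⊕ 0xDE = 0x27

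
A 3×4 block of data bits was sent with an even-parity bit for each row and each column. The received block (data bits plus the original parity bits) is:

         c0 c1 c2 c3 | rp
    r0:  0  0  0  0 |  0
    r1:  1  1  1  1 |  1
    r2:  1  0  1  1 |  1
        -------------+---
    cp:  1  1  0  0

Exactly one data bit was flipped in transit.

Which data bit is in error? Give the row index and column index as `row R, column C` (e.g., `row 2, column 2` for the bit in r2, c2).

Recompute each row's even parity and compare to rp:
  r0: data parity 0, sent rp 0 → ok
  r1: data parity 0, sent rp 1 → mismatch
  r2: data parity 1, sent rp 1 → ok
Recompute each column's even parity and compare to cp:
  c0: data parity 0, sent cp 1 → mismatch
  c1: data parity 1, sent cp 1 → ok
  c2: data parity 0, sent cp 0 → ok
  c3: data parity 0, sent cp 0 → ok
Exactly one row (r1) and one column (c0) fail → the flipped bit is at their intersection.

row 1, column 0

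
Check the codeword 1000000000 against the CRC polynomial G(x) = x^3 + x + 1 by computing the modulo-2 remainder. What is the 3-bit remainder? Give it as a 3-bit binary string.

100

Modulo-2 division of 1000000000 by 1011:
  pos 0: 1000 XOR 1011 = 0011
  pos 2: 1100 XOR 1011 = 0111
  pos 3: 1110 XOR 1011 = 0101
  pos 4: 1010 XOR 1011 = 0001
Remainder = 100 (nonzero — an error is detected).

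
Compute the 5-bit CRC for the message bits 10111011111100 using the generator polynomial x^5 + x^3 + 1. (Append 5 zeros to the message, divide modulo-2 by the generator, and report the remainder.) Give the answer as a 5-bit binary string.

Append 5 zeros: 1011101111110000000. Divide by 101001 (XOR where the leading bit is 1):
  pos 0: 101110 XOR 101001 = 000111
  pos 3: 111111 XOR 101001 = 010110
  pos 4: 101101 XOR 101001 = 000100
  pos 7: 100110 XOR 101001 = 001111
  pos 9: 111100 XOR 101001 = 010101
  pos 10: 101010 XOR 101001 = 000011
Remainder (last 5 bits) = 11000. This is the CRC / FCS.

11000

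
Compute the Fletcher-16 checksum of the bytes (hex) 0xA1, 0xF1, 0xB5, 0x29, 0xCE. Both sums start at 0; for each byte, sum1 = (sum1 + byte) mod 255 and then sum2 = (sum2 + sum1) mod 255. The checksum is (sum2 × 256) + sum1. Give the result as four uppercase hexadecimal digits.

3241

Running sums (mod 255):
  after byte 0 (0xA1): sum1=161, sum2=161
  after byte 1 (0xF1): sum1=147, sum2=53
  after byte 2 (0xB5): sum1=73, sum2=126
  after byte 3 (0x29): sum1=114, sum2=240
  after byte 4 (0xCE): sum1=65, sum2=50
Checksum = sum2·256 + sum1 = 50·256 + 65 = 12865 = 0x3241.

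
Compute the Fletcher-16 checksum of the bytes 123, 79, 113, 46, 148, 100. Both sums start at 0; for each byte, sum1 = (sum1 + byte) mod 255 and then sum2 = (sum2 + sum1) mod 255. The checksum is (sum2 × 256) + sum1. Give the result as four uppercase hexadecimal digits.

4F63

Running sums (mod 255):
  after byte 0 (123): sum1=123, sum2=123
  after byte 1 (79): sum1=202, sum2=70
  after byte 2 (113): sum1=60, sum2=130
  after byte 3 (46): sum1=106, sum2=236
  after byte 4 (148): sum1=254, sum2=235
  after byte 5 (100): sum1=99, sum2=79
Checksum = sum2·256 + sum1 = 79·256 + 99 = 20323 = 0x4F63.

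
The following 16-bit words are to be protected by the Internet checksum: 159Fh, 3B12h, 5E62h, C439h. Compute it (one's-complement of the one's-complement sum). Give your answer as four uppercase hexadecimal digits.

8CB2

One's-complement addition (fold any carry out of bit 15 back into bit 0):
  0x159F + 0x3B12 = 0x050B1
  0x50B1 + 0x5E62 = 0x0AF13
  0xAF13 + 0xC439 = 0x1734C → wrap carry → 0x734D
One's-complement sum = 0x734D.
Checksum = ~0x734D & 0xFFFF = 0x8CB2.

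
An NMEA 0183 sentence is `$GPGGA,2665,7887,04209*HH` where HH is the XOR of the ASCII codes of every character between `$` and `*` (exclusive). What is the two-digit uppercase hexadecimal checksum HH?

42

XOR the ASCII codes of the payload characters:
  'G' = 0x47 → acc = 0x47
  'P' = 0x50 → acc = 0x17
  'G' = 0x47 → acc = 0x50
  'G' = 0x47 → acc = 0x17
  'A' = 0x41 → acc = 0x56
  ',' = 0x2C → acc = 0x7A
  '2' = 0x32 → acc = 0x48
  '6' = 0x36 → acc = 0x7E
  '6' = 0x36 → acc = 0x48
  '5' = 0x35 → acc = 0x7D
  ',' = 0x2C → acc = 0x51
  '7' = 0x37 → acc = 0x66
  '8' = 0x38 → acc = 0x5E
  '8' = 0x38 → acc = 0x66
  '7' = 0x37 → acc = 0x51
  ',' = 0x2C → acc = 0x7D
  '0' = 0x30 → acc = 0x4D
  '4' = 0x34 → acc = 0x79
  '2' = 0x32 → acc = 0x4B
  '0' = 0x30 → acc = 0x7B
  '9' = 0x39 → acc = 0x42
Checksum = 0x42.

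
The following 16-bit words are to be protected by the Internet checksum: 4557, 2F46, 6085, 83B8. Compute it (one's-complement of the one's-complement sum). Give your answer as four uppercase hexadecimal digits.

One's-complement addition (fold any carry out of bit 15 back into bit 0):
  0x4557 + 0x2F46 = 0x0749D
  0x749D + 0x6085 = 0x0D522
  0xD522 + 0x83B8 = 0x158DA → wrap carry → 0x58DB
One's-complement sum = 0x58DB.
Checksum = ~0x58DB & 0xFFFF = 0xA724.

A724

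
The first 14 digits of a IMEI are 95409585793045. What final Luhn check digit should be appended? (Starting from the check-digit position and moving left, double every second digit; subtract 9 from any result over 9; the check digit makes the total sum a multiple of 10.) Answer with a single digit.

3

Partial digits right→left: 5 4 0 3 9 7 5 8 5 9 0 4 5 9
Double every second digit counting from the check-digit position (so the 1st, 3rd, 5th, ... of the partial from the right).
  doubled (with −9 where >9): 1 0 9 1 1 0 1 → sum 13
  kept as-is: 4 3 7 8 9 4 9 → sum 44
Total = 13 + 44 = 57.
Check digit = (10 − (57 mod 10)) mod 10 = 3.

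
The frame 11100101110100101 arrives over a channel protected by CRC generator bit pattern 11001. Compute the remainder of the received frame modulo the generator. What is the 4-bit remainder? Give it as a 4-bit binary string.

Modulo-2 division of 11100101110100101 by 11001:
  pos 0: 11100 XOR 11001 = 00101
  pos 2: 10110 XOR 11001 = 01111
  pos 3: 11111 XOR 11001 = 00110
  pos 5: 11011 XOR 11001 = 00010
  pos 8: 10010 XOR 11001 = 01011
  pos 9: 10110 XOR 11001 = 01111
  pos 10: 11111 XOR 11001 = 00110
  pos 12: 11001 XOR 11001 = 00000
Remainder = 0000 (zero — the frame passes the CRC check).

0000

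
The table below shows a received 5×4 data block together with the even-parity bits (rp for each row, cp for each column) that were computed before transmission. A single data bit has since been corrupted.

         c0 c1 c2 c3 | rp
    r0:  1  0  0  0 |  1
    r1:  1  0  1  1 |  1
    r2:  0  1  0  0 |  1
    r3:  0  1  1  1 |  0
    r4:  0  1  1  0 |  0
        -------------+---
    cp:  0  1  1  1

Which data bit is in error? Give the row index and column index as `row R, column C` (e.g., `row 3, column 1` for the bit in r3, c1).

row 3, column 3

Recompute each row's even parity and compare to rp:
  r0: data parity 1, sent rp 1 → ok
  r1: data parity 1, sent rp 1 → ok
  r2: data parity 1, sent rp 1 → ok
  r3: data parity 1, sent rp 0 → mismatch
  r4: data parity 0, sent rp 0 → ok
Recompute each column's even parity and compare to cp:
  c0: data parity 0, sent cp 0 → ok
  c1: data parity 1, sent cp 1 → ok
  c2: data parity 1, sent cp 1 → ok
  c3: data parity 0, sent cp 1 → mismatch
Exactly one row (r3) and one column (c3) fail → the flipped bit is at their intersection.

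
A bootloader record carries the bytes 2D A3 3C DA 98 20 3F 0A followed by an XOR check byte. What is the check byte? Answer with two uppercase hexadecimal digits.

E5

XOR the bytes together:
  start with 0x2D
  0x2D ⊕ 0xA3 = 0x8E
  0x8E ⊕ 0x3C = 0xB2
  0xB2 ⊕ 0xDA = 0x68
  0x68 ⊕ 0x98 = 0xF0
  0xF0 ⊕ 0x20 = 0xD0
  0xD0 ⊕ 0x3F = 0xEF
  0xEF ⊕ 0x0A = 0xE5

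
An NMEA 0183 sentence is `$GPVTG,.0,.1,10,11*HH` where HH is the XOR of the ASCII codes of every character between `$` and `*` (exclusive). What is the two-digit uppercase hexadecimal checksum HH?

XOR the ASCII codes of the payload characters:
  'G' = 0x47 → acc = 0x47
  'P' = 0x50 → acc = 0x17
  'V' = 0x56 → acc = 0x41
  'T' = 0x54 → acc = 0x15
  'G' = 0x47 → acc = 0x52
  ',' = 0x2C → acc = 0x7E
  '.' = 0x2E → acc = 0x50
  '0' = 0x30 → acc = 0x60
  ',' = 0x2C → acc = 0x4C
  '.' = 0x2E → acc = 0x62
  '1' = 0x31 → acc = 0x53
  ',' = 0x2C → acc = 0x7F
  '1' = 0x31 → acc = 0x4E
  '0' = 0x30 → acc = 0x7E
  ',' = 0x2C → acc = 0x52
  '1' = 0x31 → acc = 0x63
  '1' = 0x31 → acc = 0x52
Checksum = 0x52.

52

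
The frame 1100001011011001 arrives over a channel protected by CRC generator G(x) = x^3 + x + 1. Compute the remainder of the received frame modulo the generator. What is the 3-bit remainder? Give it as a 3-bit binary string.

Modulo-2 division of 1100001011011001 by 1011:
  pos 0: 1100 XOR 1011 = 0111
  pos 1: 1110 XOR 1011 = 0101
  pos 2: 1010 XOR 1011 = 0001
  pos 5: 1101 XOR 1011 = 0110
  pos 6: 1101 XOR 1011 = 0110
  pos 7: 1100 XOR 1011 = 0111
  pos 8: 1111 XOR 1011 = 0100
  pos 9: 1001 XOR 1011 = 0010
  pos 11: 1000 XOR 1011 = 0011
Remainder = 111 (nonzero — an error is detected).

111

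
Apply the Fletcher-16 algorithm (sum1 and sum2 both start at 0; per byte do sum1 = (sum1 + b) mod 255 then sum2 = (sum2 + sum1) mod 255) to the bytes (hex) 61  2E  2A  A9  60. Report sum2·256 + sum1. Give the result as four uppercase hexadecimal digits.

D1C3

Running sums (mod 255):
  after byte 0 (61): sum1=97, sum2=97
  after byte 1 (2E): sum1=143, sum2=240
  after byte 2 (2A): sum1=185, sum2=170
  after byte 3 (A9): sum1=99, sum2=14
  after byte 4 (60): sum1=195, sum2=209
Checksum = sum2·256 + sum1 = 209·256 + 195 = 53699 = 0xD1C3.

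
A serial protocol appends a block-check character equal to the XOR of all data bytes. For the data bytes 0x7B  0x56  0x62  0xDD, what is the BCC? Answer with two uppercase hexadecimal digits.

92

XOR the bytes together:
  start with 0x7B
  0x7B ⊕ 0x56 = 0x2D
  0x2D ⊕ 0x62 = 0x4F
  0x4F ⊕ 0xDD = 0x92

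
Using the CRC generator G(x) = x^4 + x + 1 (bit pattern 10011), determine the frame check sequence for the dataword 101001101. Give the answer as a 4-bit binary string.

1100

Append 4 zeros: 1010011010000. Divide by 10011 (XOR where the leading bit is 1):
  pos 0: 10100 XOR 10011 = 00111
  pos 2: 11111 XOR 10011 = 01100
  pos 3: 11000 XOR 10011 = 01011
  pos 4: 10111 XOR 10011 = 00100
  pos 6: 10000 XOR 10011 = 00011
Remainder (last 4 bits) = 1100. This is the CRC / FCS.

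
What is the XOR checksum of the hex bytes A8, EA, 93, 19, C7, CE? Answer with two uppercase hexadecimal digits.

C1

XOR the bytes together:
  start with 0xA8
  0xA8 ⊕ 0xEA = 0x42
  0x42 ⊕ 0x93 = 0xD1
  0xD1 ⊕ 0x19 = 0xC8
  0xC8 ⊕ 0xC7 = 0x0F
  0x0F ⊕ 0xCE = 0xC1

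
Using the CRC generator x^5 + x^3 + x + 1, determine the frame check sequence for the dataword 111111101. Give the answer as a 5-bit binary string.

Append 5 zeros: 11111110100000. Divide by 101011 (XOR where the leading bit is 1):
  pos 0: 111111 XOR 101011 = 010100
  pos 1: 101001 XOR 101011 = 000010
  pos 5: 100100 XOR 101011 = 001111
  pos 7: 111100 XOR 101011 = 010111
  pos 8: 101110 XOR 101011 = 000101
Remainder (last 5 bits) = 00101. This is the CRC / FCS.

00101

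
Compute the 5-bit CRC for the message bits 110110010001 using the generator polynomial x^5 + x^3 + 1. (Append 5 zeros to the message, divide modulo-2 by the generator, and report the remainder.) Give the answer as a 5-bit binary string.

Append 5 zeros: 11011001000100000. Divide by 101001 (XOR where the leading bit is 1):
  pos 0: 110110 XOR 101001 = 011111
  pos 1: 111110 XOR 101001 = 010111
  pos 2: 101111 XOR 101001 = 000110
  pos 5: 110000 XOR 101001 = 011001
  pos 6: 110011 XOR 101001 = 011010
  pos 7: 110100 XOR 101001 = 011101
  pos 8: 111010 XOR 101001 = 010011
  pos 9: 100110 XOR 101001 = 001111
  pos 11: 111100 XOR 101001 = 010101
Remainder (last 5 bits) = 10101. This is the CRC / FCS.

10101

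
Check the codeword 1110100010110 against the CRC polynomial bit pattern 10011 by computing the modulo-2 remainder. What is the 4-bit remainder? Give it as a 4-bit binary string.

0110

Modulo-2 division of 1110100010110 by 10011:
  pos 0: 11101 XOR 10011 = 01110
  pos 1: 11100 XOR 10011 = 01111
  pos 2: 11110 XOR 10011 = 01101
  pos 3: 11010 XOR 10011 = 01001
  pos 4: 10011 XOR 10011 = 00000
Remainder = 0110 (nonzero — an error is detected).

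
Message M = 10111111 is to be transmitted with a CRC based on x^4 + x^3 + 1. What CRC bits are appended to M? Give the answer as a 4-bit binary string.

Append 4 zeros: 101111110000. Divide by 11001 (XOR where the leading bit is 1):
  pos 0: 10111 XOR 11001 = 01110
  pos 1: 11101 XOR 11001 = 00100
  pos 3: 10011 XOR 11001 = 01010
  pos 4: 10100 XOR 11001 = 01101
  pos 5: 11010 XOR 11001 = 00011
Remainder (last 4 bits) = 1100. This is the CRC / FCS.

1100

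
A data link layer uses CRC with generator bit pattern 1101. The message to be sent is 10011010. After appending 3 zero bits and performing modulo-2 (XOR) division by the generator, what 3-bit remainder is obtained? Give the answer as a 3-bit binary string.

101

Append 3 zeros: 10011010000. Divide by 1101 (XOR where the leading bit is 1):
  pos 0: 1001 XOR 1101 = 0100
  pos 1: 1001 XOR 1101 = 0100
  pos 2: 1000 XOR 1101 = 0101
  pos 3: 1011 XOR 1101 = 0110
  pos 4: 1100 XOR 1101 = 0001
  pos 7: 1000 XOR 1101 = 0101
Remainder (last 3 bits) = 101. This is the CRC / FCS.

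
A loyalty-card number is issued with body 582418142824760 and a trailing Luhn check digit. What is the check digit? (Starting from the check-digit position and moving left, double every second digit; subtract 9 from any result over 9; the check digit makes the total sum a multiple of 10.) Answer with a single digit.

Partial digits right→left: 0 6 7 4 2 8 2 4 1 8 1 4 2 8 5
Double every second digit counting from the check-digit position (so the 1st, 3rd, 5th, ... of the partial from the right).
  doubled (with −9 where >9): 0 5 4 4 2 2 4 1 → sum 22
  kept as-is: 6 4 8 4 8 4 8 → sum 42
Total = 22 + 42 = 64.
Check digit = (10 − (64 mod 10)) mod 10 = 6.

6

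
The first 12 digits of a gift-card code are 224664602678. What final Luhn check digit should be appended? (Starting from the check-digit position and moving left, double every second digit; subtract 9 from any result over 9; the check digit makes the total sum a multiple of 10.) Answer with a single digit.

8

Partial digits right→left: 8 7 6 2 0 6 4 6 6 4 2 2
Double every second digit counting from the check-digit position (so the 1st, 3rd, 5th, ... of the partial from the right).
  doubled (with −9 where >9): 7 3 0 8 3 4 → sum 25
  kept as-is: 7 2 6 6 4 2 → sum 27
Total = 25 + 27 = 52.
Check digit = (10 − (52 mod 10)) mod 10 = 8.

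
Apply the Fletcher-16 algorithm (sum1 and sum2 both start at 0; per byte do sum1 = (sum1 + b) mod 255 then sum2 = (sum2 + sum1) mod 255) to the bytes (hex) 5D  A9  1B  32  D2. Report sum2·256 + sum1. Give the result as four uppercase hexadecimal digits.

0227

Running sums (mod 255):
  after byte 0 (5D): sum1=93, sum2=93
  after byte 1 (A9): sum1=7, sum2=100
  after byte 2 (1B): sum1=34, sum2=134
  after byte 3 (32): sum1=84, sum2=218
  after byte 4 (D2): sum1=39, sum2=2
Checksum = sum2·256 + sum1 = 2·256 + 39 = 551 = 0x0227.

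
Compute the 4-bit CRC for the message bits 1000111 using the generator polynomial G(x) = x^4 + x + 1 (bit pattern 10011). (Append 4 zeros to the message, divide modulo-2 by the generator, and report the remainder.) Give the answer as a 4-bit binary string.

Append 4 zeros: 10001110000. Divide by 10011 (XOR where the leading bit is 1):
  pos 0: 10001 XOR 10011 = 00010
  pos 3: 10110 XOR 10011 = 00101
  pos 5: 10100 XOR 10011 = 00111
Remainder (last 4 bits) = 1110. This is the CRC / FCS.

1110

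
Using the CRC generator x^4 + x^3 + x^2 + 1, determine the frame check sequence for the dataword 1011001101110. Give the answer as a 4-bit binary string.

Append 4 zeros: 10110011011100000. Divide by 11101 (XOR where the leading bit is 1):
  pos 0: 10110 XOR 11101 = 01011
  pos 1: 10110 XOR 11101 = 01011
  pos 2: 10111 XOR 11101 = 01010
  pos 3: 10101 XOR 11101 = 01000
  pos 4: 10000 XOR 11101 = 01101
  pos 5: 11011 XOR 11101 = 00110
  pos 7: 11011 XOR 11101 = 00110
  pos 9: 11000 XOR 11101 = 00101
  pos 11: 10100 XOR 11101 = 01001
  pos 12: 10010 XOR 11101 = 01111
Remainder (last 4 bits) = 1111. This is the CRC / FCS.

1111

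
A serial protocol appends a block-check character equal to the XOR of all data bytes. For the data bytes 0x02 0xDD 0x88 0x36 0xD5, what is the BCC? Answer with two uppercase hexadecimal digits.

XOR the bytes together:
  start with 0x02
  0x02 ⊕ 0xDD = 0xDF
  0xDF ⊕ 0x88 = 0x57
  0x57 ⊕ 0x36 = 0x61
  0x61 ⊕ 0xD5 = 0xB4

B4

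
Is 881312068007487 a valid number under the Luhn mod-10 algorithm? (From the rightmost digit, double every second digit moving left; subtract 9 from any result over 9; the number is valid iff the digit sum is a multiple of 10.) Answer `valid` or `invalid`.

From the right, keep odd positions and double even positions (subtract 9 from any doubled value over 9):
  doubled (positions 2,4,...): 7 5 0 3 4 6 7 → sum 32
  kept (positions 1,3,...): 7 4 0 8 0 1 1 8 → sum 29
Total = 61.
61 mod 10 = 1, so the number is invalid.

invalid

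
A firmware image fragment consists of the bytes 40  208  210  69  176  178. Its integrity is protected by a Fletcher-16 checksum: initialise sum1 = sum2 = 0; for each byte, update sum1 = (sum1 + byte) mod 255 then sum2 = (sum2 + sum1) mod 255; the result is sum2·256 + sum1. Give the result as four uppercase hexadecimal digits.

3474

Running sums (mod 255):
  after byte 0 (40): sum1=40, sum2=40
  after byte 1 (208): sum1=248, sum2=33
  after byte 2 (210): sum1=203, sum2=236
  after byte 3 (69): sum1=17, sum2=253
  after byte 4 (176): sum1=193, sum2=191
  after byte 5 (178): sum1=116, sum2=52
Checksum = sum2·256 + sum1 = 52·256 + 116 = 13428 = 0x3474.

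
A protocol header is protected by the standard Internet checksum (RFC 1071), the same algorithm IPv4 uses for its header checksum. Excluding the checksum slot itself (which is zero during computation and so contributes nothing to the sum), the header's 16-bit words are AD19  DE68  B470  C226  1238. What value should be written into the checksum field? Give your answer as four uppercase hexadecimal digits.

One's-complement addition (fold any carry out of bit 15 back into bit 0):
  0xAD19 + 0xDE68 = 0x18B81 → wrap carry → 0x8B82
  0x8B82 + 0xB470 = 0x13FF2 → wrap carry → 0x3FF3
  0x3FF3 + 0xC226 = 0x10219 → wrap carry → 0x021A
  0x021A + 0x1238 = 0x01452
One's-complement sum = 0x1452.
Checksum = ~0x1452 & 0xFFFF = 0xEBAD.

EBAD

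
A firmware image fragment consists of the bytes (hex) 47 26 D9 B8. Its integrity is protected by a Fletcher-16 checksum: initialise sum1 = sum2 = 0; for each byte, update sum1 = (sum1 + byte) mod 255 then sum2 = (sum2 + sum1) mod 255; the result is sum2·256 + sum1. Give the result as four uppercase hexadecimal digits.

Running sums (mod 255):
  after byte 0 (47): sum1=71, sum2=71
  after byte 1 (26): sum1=109, sum2=180
  after byte 2 (D9): sum1=71, sum2=251
  after byte 3 (B8): sum1=0, sum2=251
Checksum = sum2·256 + sum1 = 251·256 + 0 = 64256 = 0xFB00.

FB00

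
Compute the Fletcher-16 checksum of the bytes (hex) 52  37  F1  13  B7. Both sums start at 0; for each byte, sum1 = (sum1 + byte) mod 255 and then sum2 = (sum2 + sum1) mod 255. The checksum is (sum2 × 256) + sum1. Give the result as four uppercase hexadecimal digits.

Running sums (mod 255):
  after byte 0 (52): sum1=82, sum2=82
  after byte 1 (37): sum1=137, sum2=219
  after byte 2 (F1): sum1=123, sum2=87
  after byte 3 (13): sum1=142, sum2=229
  after byte 4 (B7): sum1=70, sum2=44
Checksum = sum2·256 + sum1 = 44·256 + 70 = 11334 = 0x2C46.

2C46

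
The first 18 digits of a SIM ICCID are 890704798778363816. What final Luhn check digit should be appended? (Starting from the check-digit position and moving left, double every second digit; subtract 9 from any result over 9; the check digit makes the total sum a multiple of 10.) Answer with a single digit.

Partial digits right→left: 6 1 8 3 6 3 8 7 7 8 9 7 4 0 7 0 9 8
Double every second digit counting from the check-digit position (so the 1st, 3rd, 5th, ... of the partial from the right).
  doubled (with −9 where >9): 3 7 3 7 5 9 8 5 9 → sum 56
  kept as-is: 1 3 3 7 8 7 0 0 8 → sum 37
Total = 56 + 37 = 93.
Check digit = (10 − (93 mod 10)) mod 10 = 7.

7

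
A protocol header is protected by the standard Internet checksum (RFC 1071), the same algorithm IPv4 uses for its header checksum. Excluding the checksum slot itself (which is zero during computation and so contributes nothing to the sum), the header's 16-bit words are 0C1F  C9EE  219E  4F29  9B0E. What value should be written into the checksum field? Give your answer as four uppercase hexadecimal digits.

One's-complement addition (fold any carry out of bit 15 back into bit 0):
  0x0C1F + 0xC9EE = 0x0D60D
  0xD60D + 0x219E = 0x0F7AB
  0xF7AB + 0x4F29 = 0x146D4 → wrap carry → 0x46D5
  0x46D5 + 0x9B0E = 0x0E1E3
One's-complement sum = 0xE1E3.
Checksum = ~0xE1E3 & 0xFFFF = 0x1E1C.

1E1C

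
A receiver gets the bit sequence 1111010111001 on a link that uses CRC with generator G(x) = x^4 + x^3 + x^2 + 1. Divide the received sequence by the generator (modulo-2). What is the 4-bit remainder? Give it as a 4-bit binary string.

Modulo-2 division of 1111010111001 by 11101:
  pos 0: 11110 XOR 11101 = 00011
  pos 3: 11101 XOR 11101 = 00000
  pos 8: 11001 XOR 11101 = 00100
Remainder = 0100 (nonzero — an error is detected).

0100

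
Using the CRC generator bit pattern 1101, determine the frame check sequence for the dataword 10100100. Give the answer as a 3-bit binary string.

Append 3 zeros: 10100100000. Divide by 1101 (XOR where the leading bit is 1):
  pos 0: 1010 XOR 1101 = 0111
  pos 1: 1110 XOR 1101 = 0011
  pos 3: 1110 XOR 1101 = 0011
  pos 5: 1100 XOR 1101 = 0001
Remainder (last 3 bits) = 100. This is the CRC / FCS.

100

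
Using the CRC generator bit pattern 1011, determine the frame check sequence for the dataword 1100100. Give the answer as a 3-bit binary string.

001

Append 3 zeros: 1100100000. Divide by 1011 (XOR where the leading bit is 1):
  pos 0: 1100 XOR 1011 = 0111
  pos 1: 1111 XOR 1011 = 0100
  pos 2: 1000 XOR 1011 = 0011
  pos 4: 1100 XOR 1011 = 0111
  pos 5: 1110 XOR 1011 = 0101
  pos 6: 1010 XOR 1011 = 0001
Remainder (last 3 bits) = 001. This is the CRC / FCS.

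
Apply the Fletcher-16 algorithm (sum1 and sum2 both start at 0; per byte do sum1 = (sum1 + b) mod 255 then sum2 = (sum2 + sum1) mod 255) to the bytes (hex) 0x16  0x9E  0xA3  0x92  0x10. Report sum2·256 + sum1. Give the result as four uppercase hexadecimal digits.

09FA

Running sums (mod 255):
  after byte 0 (0x16): sum1=22, sum2=22
  after byte 1 (0x9E): sum1=180, sum2=202
  after byte 2 (0xA3): sum1=88, sum2=35
  after byte 3 (0x92): sum1=234, sum2=14
  after byte 4 (0x10): sum1=250, sum2=9
Checksum = sum2·256 + sum1 = 9·256 + 250 = 2554 = 0x09FA.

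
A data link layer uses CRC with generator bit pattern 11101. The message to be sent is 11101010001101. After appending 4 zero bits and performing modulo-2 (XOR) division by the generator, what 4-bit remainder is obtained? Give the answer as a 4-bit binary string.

1111

Append 4 zeros: 111010100011010000. Divide by 11101 (XOR where the leading bit is 1):
  pos 0: 11101 XOR 11101 = 00000
  pos 6: 10001 XOR 11101 = 01100
  pos 7: 11001 XOR 11101 = 00100
  pos 9: 10001 XOR 11101 = 01100
  pos 10: 11000 XOR 11101 = 00101
  pos 12: 10100 XOR 11101 = 01001
  pos 13: 10010 XOR 11101 = 01111
Remainder (last 4 bits) = 1111. This is the CRC / FCS.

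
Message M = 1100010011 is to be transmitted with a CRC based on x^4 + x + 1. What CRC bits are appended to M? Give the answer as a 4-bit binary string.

0010

Append 4 zeros: 11000100110000. Divide by 10011 (XOR where the leading bit is 1):
  pos 0: 11000 XOR 10011 = 01011
  pos 1: 10111 XOR 10011 = 00100
  pos 3: 10000 XOR 10011 = 00011
  pos 6: 11110 XOR 10011 = 01101
  pos 7: 11010 XOR 10011 = 01001
  pos 8: 10010 XOR 10011 = 00001
Remainder (last 4 bits) = 0010. This is the CRC / FCS.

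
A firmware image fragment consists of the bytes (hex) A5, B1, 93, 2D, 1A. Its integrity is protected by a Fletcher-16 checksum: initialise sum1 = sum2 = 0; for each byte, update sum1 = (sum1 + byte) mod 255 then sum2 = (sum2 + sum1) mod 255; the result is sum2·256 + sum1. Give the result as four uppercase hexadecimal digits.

3232

Running sums (mod 255):
  after byte 0 (A5): sum1=165, sum2=165
  after byte 1 (B1): sum1=87, sum2=252
  after byte 2 (93): sum1=234, sum2=231
  after byte 3 (2D): sum1=24, sum2=0
  after byte 4 (1A): sum1=50, sum2=50
Checksum = sum2·256 + sum1 = 50·256 + 50 = 12850 = 0x3232.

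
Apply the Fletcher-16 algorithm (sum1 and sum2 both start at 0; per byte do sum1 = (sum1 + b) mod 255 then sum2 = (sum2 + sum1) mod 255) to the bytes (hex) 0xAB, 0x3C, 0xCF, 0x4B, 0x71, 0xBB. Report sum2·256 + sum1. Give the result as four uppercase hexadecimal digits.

Running sums (mod 255):
  after byte 0 (0xAB): sum1=171, sum2=171
  after byte 1 (0x3C): sum1=231, sum2=147
  after byte 2 (0xCF): sum1=183, sum2=75
  after byte 3 (0x4B): sum1=3, sum2=78
  after byte 4 (0x71): sum1=116, sum2=194
  after byte 5 (0xBB): sum1=48, sum2=242
Checksum = sum2·256 + sum1 = 242·256 + 48 = 62000 = 0xF230.

F230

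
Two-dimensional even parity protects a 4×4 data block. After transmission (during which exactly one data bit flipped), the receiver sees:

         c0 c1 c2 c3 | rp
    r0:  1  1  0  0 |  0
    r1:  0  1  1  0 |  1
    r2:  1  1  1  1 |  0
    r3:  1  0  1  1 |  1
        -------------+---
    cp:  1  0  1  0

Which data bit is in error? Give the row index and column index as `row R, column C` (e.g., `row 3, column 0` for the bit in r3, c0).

Recompute each row's even parity and compare to rp:
  r0: data parity 0, sent rp 0 → ok
  r1: data parity 0, sent rp 1 → mismatch
  r2: data parity 0, sent rp 0 → ok
  r3: data parity 1, sent rp 1 → ok
Recompute each column's even parity and compare to cp:
  c0: data parity 1, sent cp 1 → ok
  c1: data parity 1, sent cp 0 → mismatch
  c2: data parity 1, sent cp 1 → ok
  c3: data parity 0, sent cp 0 → ok
Exactly one row (r1) and one column (c1) fail → the flipped bit is at their intersection.

row 1, column 1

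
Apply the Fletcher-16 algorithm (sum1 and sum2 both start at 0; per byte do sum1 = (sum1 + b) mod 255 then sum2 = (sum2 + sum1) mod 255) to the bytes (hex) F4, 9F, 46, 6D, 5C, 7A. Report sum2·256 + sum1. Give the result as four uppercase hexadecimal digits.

Running sums (mod 255):
  after byte 0 (F4): sum1=244, sum2=244
  after byte 1 (9F): sum1=148, sum2=137
  after byte 2 (46): sum1=218, sum2=100
  after byte 3 (6D): sum1=72, sum2=172
  after byte 4 (5C): sum1=164, sum2=81
  after byte 5 (7A): sum1=31, sum2=112
Checksum = sum2·256 + sum1 = 112·256 + 31 = 28703 = 0x701F.

701F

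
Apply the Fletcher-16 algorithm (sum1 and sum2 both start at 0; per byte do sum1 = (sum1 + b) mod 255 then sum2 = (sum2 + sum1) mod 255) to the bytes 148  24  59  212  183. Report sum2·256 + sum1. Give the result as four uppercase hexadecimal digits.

5A74

Running sums (mod 255):
  after byte 0 (148): sum1=148, sum2=148
  after byte 1 (24): sum1=172, sum2=65
  after byte 2 (59): sum1=231, sum2=41
  after byte 3 (212): sum1=188, sum2=229
  after byte 4 (183): sum1=116, sum2=90
Checksum = sum2·256 + sum1 = 90·256 + 116 = 23156 = 0x5A74.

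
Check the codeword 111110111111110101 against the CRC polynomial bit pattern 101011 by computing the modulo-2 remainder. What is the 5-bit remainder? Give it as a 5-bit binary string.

Modulo-2 division of 111110111111110101 by 101011:
  pos 0: 111110 XOR 101011 = 010101
  pos 1: 101011 XOR 101011 = 000000
  pos 7: 111111 XOR 101011 = 010100
  pos 8: 101001 XOR 101011 = 000010
  pos 12: 100101 XOR 101011 = 001110
Remainder = 01110 (nonzero — an error is detected).

01110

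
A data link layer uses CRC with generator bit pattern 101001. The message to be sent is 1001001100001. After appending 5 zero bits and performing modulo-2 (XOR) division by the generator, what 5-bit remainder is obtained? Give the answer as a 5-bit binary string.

01110

Append 5 zeros: 100100110000100000. Divide by 101001 (XOR where the leading bit is 1):
  pos 0: 100100 XOR 101001 = 001101
  pos 2: 110111 XOR 101001 = 011110
  pos 3: 111100 XOR 101001 = 010101
  pos 4: 101010 XOR 101001 = 000011
  pos 8: 110010 XOR 101001 = 011011
  pos 9: 110110 XOR 101001 = 011111
  pos 10: 111110 XOR 101001 = 010111
  pos 11: 101110 XOR 101001 = 000111
Remainder (last 5 bits) = 01110. This is the CRC / FCS.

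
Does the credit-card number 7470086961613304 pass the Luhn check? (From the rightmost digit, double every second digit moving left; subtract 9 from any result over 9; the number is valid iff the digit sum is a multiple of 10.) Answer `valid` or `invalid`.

From the right, keep odd positions and double even positions (subtract 9 from any doubled value over 9):
  doubled (positions 2,4,...): 0 6 3 3 3 0 5 5 → sum 25
  kept (positions 1,3,...): 4 3 1 1 9 8 0 4 → sum 30
Total = 55.
55 mod 10 = 5, so the number is invalid.

invalid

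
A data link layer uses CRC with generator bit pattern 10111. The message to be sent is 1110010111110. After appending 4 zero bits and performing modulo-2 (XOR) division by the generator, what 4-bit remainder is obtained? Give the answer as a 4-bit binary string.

Append 4 zeros: 11100101111100000. Divide by 10111 (XOR where the leading bit is 1):
  pos 0: 11100 XOR 10111 = 01011
  pos 1: 10111 XOR 10111 = 00000
  pos 7: 11111 XOR 10111 = 01000
  pos 8: 10000 XOR 10111 = 00111
  pos 10: 11100 XOR 10111 = 01011
  pos 11: 10110 XOR 10111 = 00001
Remainder (last 4 bits) = 0010. This is the CRC / FCS.

0010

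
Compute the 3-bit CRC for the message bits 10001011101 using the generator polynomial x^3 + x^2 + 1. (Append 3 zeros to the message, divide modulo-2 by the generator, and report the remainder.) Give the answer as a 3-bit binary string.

Append 3 zeros: 10001011101000. Divide by 1101 (XOR where the leading bit is 1):
  pos 0: 1000 XOR 1101 = 0101
  pos 1: 1011 XOR 1101 = 0110
  pos 2: 1100 XOR 1101 = 0001
  pos 5: 1111 XOR 1101 = 0010
  pos 7: 1001 XOR 1101 = 0100
  pos 8: 1000 XOR 1101 = 0101
  pos 9: 1010 XOR 1101 = 0111
  pos 10: 1110 XOR 1101 = 0011
Remainder (last 3 bits) = 011. This is the CRC / FCS.

011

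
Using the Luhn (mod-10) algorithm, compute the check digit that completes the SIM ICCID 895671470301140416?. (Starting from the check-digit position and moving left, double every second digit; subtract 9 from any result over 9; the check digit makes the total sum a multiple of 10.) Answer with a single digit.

8

Partial digits right→left: 6 1 4 0 4 1 1 0 3 0 7 4 1 7 6 5 9 8
Double every second digit counting from the check-digit position (so the 1st, 3rd, 5th, ... of the partial from the right).
  doubled (with −9 where >9): 3 8 8 2 6 5 2 3 9 → sum 46
  kept as-is: 1 0 1 0 0 4 7 5 8 → sum 26
Total = 46 + 26 = 72.
Check digit = (10 − (72 mod 10)) mod 10 = 8.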